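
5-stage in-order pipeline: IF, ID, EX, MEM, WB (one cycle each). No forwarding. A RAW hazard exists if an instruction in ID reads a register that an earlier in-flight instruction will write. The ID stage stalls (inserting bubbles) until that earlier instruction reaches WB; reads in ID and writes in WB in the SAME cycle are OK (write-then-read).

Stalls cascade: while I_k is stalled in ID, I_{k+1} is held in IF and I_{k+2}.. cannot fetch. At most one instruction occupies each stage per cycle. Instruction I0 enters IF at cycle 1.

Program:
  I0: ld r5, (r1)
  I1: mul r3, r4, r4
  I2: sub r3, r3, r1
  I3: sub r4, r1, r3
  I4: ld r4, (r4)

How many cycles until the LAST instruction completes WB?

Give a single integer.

I0 ld r5 <- r1: IF@1 ID@2 stall=0 (-) EX@3 MEM@4 WB@5
I1 mul r3 <- r4,r4: IF@2 ID@3 stall=0 (-) EX@4 MEM@5 WB@6
I2 sub r3 <- r3,r1: IF@3 ID@4 stall=2 (RAW on I1.r3 (WB@6)) EX@7 MEM@8 WB@9
I3 sub r4 <- r1,r3: IF@4 ID@7 stall=2 (RAW on I2.r3 (WB@9)) EX@10 MEM@11 WB@12
I4 ld r4 <- r4: IF@7 ID@10 stall=2 (RAW on I3.r4 (WB@12)) EX@13 MEM@14 WB@15

Answer: 15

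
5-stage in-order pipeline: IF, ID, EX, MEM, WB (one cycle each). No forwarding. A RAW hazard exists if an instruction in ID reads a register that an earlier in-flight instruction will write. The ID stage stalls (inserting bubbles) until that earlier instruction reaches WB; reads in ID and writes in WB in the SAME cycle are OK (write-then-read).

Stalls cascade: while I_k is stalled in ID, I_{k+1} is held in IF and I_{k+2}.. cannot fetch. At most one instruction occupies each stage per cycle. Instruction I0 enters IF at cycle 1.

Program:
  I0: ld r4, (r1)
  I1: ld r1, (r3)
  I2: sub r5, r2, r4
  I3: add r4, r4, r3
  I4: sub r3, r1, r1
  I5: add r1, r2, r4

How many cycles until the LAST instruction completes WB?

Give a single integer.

I0 ld r4 <- r1: IF@1 ID@2 stall=0 (-) EX@3 MEM@4 WB@5
I1 ld r1 <- r3: IF@2 ID@3 stall=0 (-) EX@4 MEM@5 WB@6
I2 sub r5 <- r2,r4: IF@3 ID@4 stall=1 (RAW on I0.r4 (WB@5)) EX@6 MEM@7 WB@8
I3 add r4 <- r4,r3: IF@4 ID@6 stall=0 (-) EX@7 MEM@8 WB@9
I4 sub r3 <- r1,r1: IF@6 ID@7 stall=0 (-) EX@8 MEM@9 WB@10
I5 add r1 <- r2,r4: IF@7 ID@8 stall=1 (RAW on I3.r4 (WB@9)) EX@10 MEM@11 WB@12

Answer: 12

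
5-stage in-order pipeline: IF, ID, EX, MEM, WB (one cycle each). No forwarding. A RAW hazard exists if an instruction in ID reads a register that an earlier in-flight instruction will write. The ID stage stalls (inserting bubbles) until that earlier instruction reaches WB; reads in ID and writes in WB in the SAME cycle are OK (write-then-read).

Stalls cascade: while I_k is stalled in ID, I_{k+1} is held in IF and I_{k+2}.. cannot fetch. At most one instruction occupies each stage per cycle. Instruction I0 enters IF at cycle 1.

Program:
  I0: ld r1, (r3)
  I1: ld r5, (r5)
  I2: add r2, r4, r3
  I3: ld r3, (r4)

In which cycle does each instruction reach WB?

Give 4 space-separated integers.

I0 ld r1 <- r3: IF@1 ID@2 stall=0 (-) EX@3 MEM@4 WB@5
I1 ld r5 <- r5: IF@2 ID@3 stall=0 (-) EX@4 MEM@5 WB@6
I2 add r2 <- r4,r3: IF@3 ID@4 stall=0 (-) EX@5 MEM@6 WB@7
I3 ld r3 <- r4: IF@4 ID@5 stall=0 (-) EX@6 MEM@7 WB@8

Answer: 5 6 7 8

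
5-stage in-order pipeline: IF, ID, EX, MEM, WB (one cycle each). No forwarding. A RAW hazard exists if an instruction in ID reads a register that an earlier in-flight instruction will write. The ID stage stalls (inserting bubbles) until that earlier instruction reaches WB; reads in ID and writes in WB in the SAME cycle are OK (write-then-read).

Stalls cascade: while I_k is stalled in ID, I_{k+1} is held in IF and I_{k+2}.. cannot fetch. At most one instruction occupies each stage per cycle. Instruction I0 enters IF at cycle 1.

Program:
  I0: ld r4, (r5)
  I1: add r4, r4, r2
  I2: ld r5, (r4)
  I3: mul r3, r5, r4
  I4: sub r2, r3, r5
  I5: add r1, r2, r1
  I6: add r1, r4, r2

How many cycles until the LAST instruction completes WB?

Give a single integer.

Answer: 21

Derivation:
I0 ld r4 <- r5: IF@1 ID@2 stall=0 (-) EX@3 MEM@4 WB@5
I1 add r4 <- r4,r2: IF@2 ID@3 stall=2 (RAW on I0.r4 (WB@5)) EX@6 MEM@7 WB@8
I2 ld r5 <- r4: IF@3 ID@6 stall=2 (RAW on I1.r4 (WB@8)) EX@9 MEM@10 WB@11
I3 mul r3 <- r5,r4: IF@6 ID@9 stall=2 (RAW on I2.r5 (WB@11)) EX@12 MEM@13 WB@14
I4 sub r2 <- r3,r5: IF@9 ID@12 stall=2 (RAW on I3.r3 (WB@14)) EX@15 MEM@16 WB@17
I5 add r1 <- r2,r1: IF@12 ID@15 stall=2 (RAW on I4.r2 (WB@17)) EX@18 MEM@19 WB@20
I6 add r1 <- r4,r2: IF@15 ID@18 stall=0 (-) EX@19 MEM@20 WB@21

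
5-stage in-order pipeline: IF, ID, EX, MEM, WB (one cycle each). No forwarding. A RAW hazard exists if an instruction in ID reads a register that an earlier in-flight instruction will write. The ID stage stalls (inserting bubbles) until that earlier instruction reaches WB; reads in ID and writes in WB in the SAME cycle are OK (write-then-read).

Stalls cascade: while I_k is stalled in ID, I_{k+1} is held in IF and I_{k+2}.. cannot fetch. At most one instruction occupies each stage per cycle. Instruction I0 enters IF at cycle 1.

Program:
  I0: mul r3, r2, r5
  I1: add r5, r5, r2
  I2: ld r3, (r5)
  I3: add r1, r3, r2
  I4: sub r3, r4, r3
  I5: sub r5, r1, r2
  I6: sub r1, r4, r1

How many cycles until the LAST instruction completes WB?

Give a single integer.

I0 mul r3 <- r2,r5: IF@1 ID@2 stall=0 (-) EX@3 MEM@4 WB@5
I1 add r5 <- r5,r2: IF@2 ID@3 stall=0 (-) EX@4 MEM@5 WB@6
I2 ld r3 <- r5: IF@3 ID@4 stall=2 (RAW on I1.r5 (WB@6)) EX@7 MEM@8 WB@9
I3 add r1 <- r3,r2: IF@4 ID@7 stall=2 (RAW on I2.r3 (WB@9)) EX@10 MEM@11 WB@12
I4 sub r3 <- r4,r3: IF@7 ID@10 stall=0 (-) EX@11 MEM@12 WB@13
I5 sub r5 <- r1,r2: IF@10 ID@11 stall=1 (RAW on I3.r1 (WB@12)) EX@13 MEM@14 WB@15
I6 sub r1 <- r4,r1: IF@11 ID@13 stall=0 (-) EX@14 MEM@15 WB@16

Answer: 16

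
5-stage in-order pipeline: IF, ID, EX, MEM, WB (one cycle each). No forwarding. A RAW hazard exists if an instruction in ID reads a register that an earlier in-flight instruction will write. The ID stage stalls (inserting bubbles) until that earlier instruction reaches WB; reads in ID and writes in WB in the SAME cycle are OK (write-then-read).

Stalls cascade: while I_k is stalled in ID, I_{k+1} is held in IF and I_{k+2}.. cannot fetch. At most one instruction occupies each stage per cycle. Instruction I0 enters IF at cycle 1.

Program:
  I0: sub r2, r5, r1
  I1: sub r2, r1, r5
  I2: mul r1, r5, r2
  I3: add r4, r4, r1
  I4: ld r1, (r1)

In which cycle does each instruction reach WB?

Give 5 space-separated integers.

I0 sub r2 <- r5,r1: IF@1 ID@2 stall=0 (-) EX@3 MEM@4 WB@5
I1 sub r2 <- r1,r5: IF@2 ID@3 stall=0 (-) EX@4 MEM@5 WB@6
I2 mul r1 <- r5,r2: IF@3 ID@4 stall=2 (RAW on I1.r2 (WB@6)) EX@7 MEM@8 WB@9
I3 add r4 <- r4,r1: IF@4 ID@7 stall=2 (RAW on I2.r1 (WB@9)) EX@10 MEM@11 WB@12
I4 ld r1 <- r1: IF@7 ID@10 stall=0 (-) EX@11 MEM@12 WB@13

Answer: 5 6 9 12 13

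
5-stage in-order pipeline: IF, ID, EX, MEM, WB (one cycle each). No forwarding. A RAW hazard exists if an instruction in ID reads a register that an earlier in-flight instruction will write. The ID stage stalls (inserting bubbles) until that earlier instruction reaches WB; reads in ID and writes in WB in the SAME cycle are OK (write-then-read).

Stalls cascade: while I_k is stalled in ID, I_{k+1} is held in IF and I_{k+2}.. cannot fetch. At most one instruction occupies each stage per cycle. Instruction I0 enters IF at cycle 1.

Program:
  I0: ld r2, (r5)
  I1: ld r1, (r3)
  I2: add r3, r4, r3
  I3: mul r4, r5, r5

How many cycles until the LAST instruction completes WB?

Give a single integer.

Answer: 8

Derivation:
I0 ld r2 <- r5: IF@1 ID@2 stall=0 (-) EX@3 MEM@4 WB@5
I1 ld r1 <- r3: IF@2 ID@3 stall=0 (-) EX@4 MEM@5 WB@6
I2 add r3 <- r4,r3: IF@3 ID@4 stall=0 (-) EX@5 MEM@6 WB@7
I3 mul r4 <- r5,r5: IF@4 ID@5 stall=0 (-) EX@6 MEM@7 WB@8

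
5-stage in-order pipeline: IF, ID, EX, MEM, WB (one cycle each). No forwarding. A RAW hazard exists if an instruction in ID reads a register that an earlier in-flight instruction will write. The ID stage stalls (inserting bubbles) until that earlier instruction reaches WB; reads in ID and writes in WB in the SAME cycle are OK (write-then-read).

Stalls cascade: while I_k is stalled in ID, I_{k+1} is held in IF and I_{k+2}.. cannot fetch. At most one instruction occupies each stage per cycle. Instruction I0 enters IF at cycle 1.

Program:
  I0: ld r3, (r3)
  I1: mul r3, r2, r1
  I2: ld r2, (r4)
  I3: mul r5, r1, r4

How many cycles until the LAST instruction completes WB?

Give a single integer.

I0 ld r3 <- r3: IF@1 ID@2 stall=0 (-) EX@3 MEM@4 WB@5
I1 mul r3 <- r2,r1: IF@2 ID@3 stall=0 (-) EX@4 MEM@5 WB@6
I2 ld r2 <- r4: IF@3 ID@4 stall=0 (-) EX@5 MEM@6 WB@7
I3 mul r5 <- r1,r4: IF@4 ID@5 stall=0 (-) EX@6 MEM@7 WB@8

Answer: 8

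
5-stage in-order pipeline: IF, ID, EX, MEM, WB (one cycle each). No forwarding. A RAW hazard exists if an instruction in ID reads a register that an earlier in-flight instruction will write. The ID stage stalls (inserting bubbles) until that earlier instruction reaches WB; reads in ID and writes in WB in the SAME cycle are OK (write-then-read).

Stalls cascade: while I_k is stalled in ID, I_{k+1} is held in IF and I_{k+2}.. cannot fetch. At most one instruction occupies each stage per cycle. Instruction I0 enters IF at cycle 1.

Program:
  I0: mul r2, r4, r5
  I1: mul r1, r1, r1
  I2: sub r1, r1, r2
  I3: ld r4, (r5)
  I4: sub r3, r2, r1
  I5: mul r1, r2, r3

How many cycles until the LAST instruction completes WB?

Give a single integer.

Answer: 15

Derivation:
I0 mul r2 <- r4,r5: IF@1 ID@2 stall=0 (-) EX@3 MEM@4 WB@5
I1 mul r1 <- r1,r1: IF@2 ID@3 stall=0 (-) EX@4 MEM@5 WB@6
I2 sub r1 <- r1,r2: IF@3 ID@4 stall=2 (RAW on I1.r1 (WB@6)) EX@7 MEM@8 WB@9
I3 ld r4 <- r5: IF@4 ID@7 stall=0 (-) EX@8 MEM@9 WB@10
I4 sub r3 <- r2,r1: IF@7 ID@8 stall=1 (RAW on I2.r1 (WB@9)) EX@10 MEM@11 WB@12
I5 mul r1 <- r2,r3: IF@8 ID@10 stall=2 (RAW on I4.r3 (WB@12)) EX@13 MEM@14 WB@15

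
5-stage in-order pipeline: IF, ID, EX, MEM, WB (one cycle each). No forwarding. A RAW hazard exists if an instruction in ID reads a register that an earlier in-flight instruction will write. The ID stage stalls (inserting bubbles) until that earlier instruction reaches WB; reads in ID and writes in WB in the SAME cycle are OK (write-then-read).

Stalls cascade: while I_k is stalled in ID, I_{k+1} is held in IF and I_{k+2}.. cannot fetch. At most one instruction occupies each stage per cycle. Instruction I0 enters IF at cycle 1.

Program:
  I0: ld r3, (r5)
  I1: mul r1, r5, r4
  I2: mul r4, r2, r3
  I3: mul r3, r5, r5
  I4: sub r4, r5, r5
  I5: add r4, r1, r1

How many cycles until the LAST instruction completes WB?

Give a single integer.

Answer: 11

Derivation:
I0 ld r3 <- r5: IF@1 ID@2 stall=0 (-) EX@3 MEM@4 WB@5
I1 mul r1 <- r5,r4: IF@2 ID@3 stall=0 (-) EX@4 MEM@5 WB@6
I2 mul r4 <- r2,r3: IF@3 ID@4 stall=1 (RAW on I0.r3 (WB@5)) EX@6 MEM@7 WB@8
I3 mul r3 <- r5,r5: IF@4 ID@6 stall=0 (-) EX@7 MEM@8 WB@9
I4 sub r4 <- r5,r5: IF@6 ID@7 stall=0 (-) EX@8 MEM@9 WB@10
I5 add r4 <- r1,r1: IF@7 ID@8 stall=0 (-) EX@9 MEM@10 WB@11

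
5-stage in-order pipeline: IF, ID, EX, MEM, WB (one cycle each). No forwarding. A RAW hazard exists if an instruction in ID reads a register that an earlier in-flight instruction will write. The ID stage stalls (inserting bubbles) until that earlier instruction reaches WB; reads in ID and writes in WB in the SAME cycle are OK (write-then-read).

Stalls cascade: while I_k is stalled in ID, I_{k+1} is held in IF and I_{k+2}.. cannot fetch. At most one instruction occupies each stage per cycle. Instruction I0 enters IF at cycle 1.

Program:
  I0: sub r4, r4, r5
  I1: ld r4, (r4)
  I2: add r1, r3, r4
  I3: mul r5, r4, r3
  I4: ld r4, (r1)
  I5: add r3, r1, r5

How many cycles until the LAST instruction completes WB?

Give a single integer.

I0 sub r4 <- r4,r5: IF@1 ID@2 stall=0 (-) EX@3 MEM@4 WB@5
I1 ld r4 <- r4: IF@2 ID@3 stall=2 (RAW on I0.r4 (WB@5)) EX@6 MEM@7 WB@8
I2 add r1 <- r3,r4: IF@3 ID@6 stall=2 (RAW on I1.r4 (WB@8)) EX@9 MEM@10 WB@11
I3 mul r5 <- r4,r3: IF@6 ID@9 stall=0 (-) EX@10 MEM@11 WB@12
I4 ld r4 <- r1: IF@9 ID@10 stall=1 (RAW on I2.r1 (WB@11)) EX@12 MEM@13 WB@14
I5 add r3 <- r1,r5: IF@10 ID@12 stall=0 (-) EX@13 MEM@14 WB@15

Answer: 15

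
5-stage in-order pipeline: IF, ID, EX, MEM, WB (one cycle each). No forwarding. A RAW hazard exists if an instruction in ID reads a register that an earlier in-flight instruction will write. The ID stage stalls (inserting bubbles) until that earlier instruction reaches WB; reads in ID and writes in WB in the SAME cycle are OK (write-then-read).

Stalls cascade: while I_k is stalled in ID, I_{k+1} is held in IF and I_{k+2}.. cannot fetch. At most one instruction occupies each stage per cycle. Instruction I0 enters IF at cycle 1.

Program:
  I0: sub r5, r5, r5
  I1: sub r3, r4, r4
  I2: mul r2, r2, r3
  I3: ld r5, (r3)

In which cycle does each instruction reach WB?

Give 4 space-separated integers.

I0 sub r5 <- r5,r5: IF@1 ID@2 stall=0 (-) EX@3 MEM@4 WB@5
I1 sub r3 <- r4,r4: IF@2 ID@3 stall=0 (-) EX@4 MEM@5 WB@6
I2 mul r2 <- r2,r3: IF@3 ID@4 stall=2 (RAW on I1.r3 (WB@6)) EX@7 MEM@8 WB@9
I3 ld r5 <- r3: IF@4 ID@7 stall=0 (-) EX@8 MEM@9 WB@10

Answer: 5 6 9 10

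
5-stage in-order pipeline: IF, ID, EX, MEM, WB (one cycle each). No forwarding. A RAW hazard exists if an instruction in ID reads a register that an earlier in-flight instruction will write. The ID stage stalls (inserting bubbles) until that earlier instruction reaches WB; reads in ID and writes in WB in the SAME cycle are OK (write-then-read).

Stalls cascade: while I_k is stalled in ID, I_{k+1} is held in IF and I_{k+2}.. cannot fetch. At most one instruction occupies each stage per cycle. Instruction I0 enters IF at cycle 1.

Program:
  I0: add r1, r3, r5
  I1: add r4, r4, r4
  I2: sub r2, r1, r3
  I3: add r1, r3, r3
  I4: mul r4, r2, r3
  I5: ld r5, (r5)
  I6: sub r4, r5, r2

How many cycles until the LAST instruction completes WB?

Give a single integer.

I0 add r1 <- r3,r5: IF@1 ID@2 stall=0 (-) EX@3 MEM@4 WB@5
I1 add r4 <- r4,r4: IF@2 ID@3 stall=0 (-) EX@4 MEM@5 WB@6
I2 sub r2 <- r1,r3: IF@3 ID@4 stall=1 (RAW on I0.r1 (WB@5)) EX@6 MEM@7 WB@8
I3 add r1 <- r3,r3: IF@4 ID@6 stall=0 (-) EX@7 MEM@8 WB@9
I4 mul r4 <- r2,r3: IF@6 ID@7 stall=1 (RAW on I2.r2 (WB@8)) EX@9 MEM@10 WB@11
I5 ld r5 <- r5: IF@7 ID@9 stall=0 (-) EX@10 MEM@11 WB@12
I6 sub r4 <- r5,r2: IF@9 ID@10 stall=2 (RAW on I5.r5 (WB@12)) EX@13 MEM@14 WB@15

Answer: 15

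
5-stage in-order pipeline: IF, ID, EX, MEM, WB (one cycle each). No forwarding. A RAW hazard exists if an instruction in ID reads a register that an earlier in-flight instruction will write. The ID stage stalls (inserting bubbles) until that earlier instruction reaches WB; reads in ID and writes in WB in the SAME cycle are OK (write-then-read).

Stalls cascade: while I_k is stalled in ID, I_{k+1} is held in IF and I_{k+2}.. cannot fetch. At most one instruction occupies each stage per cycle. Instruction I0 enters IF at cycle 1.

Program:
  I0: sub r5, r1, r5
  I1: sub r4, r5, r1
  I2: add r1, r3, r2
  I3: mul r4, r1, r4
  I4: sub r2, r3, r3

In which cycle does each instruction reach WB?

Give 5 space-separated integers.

I0 sub r5 <- r1,r5: IF@1 ID@2 stall=0 (-) EX@3 MEM@4 WB@5
I1 sub r4 <- r5,r1: IF@2 ID@3 stall=2 (RAW on I0.r5 (WB@5)) EX@6 MEM@7 WB@8
I2 add r1 <- r3,r2: IF@3 ID@6 stall=0 (-) EX@7 MEM@8 WB@9
I3 mul r4 <- r1,r4: IF@6 ID@7 stall=2 (RAW on I2.r1 (WB@9)) EX@10 MEM@11 WB@12
I4 sub r2 <- r3,r3: IF@7 ID@10 stall=0 (-) EX@11 MEM@12 WB@13

Answer: 5 8 9 12 13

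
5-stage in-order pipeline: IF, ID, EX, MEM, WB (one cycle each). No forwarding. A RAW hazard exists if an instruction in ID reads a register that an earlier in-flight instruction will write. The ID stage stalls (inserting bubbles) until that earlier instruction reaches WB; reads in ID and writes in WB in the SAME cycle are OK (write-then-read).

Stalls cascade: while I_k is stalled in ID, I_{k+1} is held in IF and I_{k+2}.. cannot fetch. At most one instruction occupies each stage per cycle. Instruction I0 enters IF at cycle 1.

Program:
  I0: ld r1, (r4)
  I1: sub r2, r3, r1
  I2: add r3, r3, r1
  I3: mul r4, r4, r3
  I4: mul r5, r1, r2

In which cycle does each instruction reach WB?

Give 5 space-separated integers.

Answer: 5 8 9 12 13

Derivation:
I0 ld r1 <- r4: IF@1 ID@2 stall=0 (-) EX@3 MEM@4 WB@5
I1 sub r2 <- r3,r1: IF@2 ID@3 stall=2 (RAW on I0.r1 (WB@5)) EX@6 MEM@7 WB@8
I2 add r3 <- r3,r1: IF@3 ID@6 stall=0 (-) EX@7 MEM@8 WB@9
I3 mul r4 <- r4,r3: IF@6 ID@7 stall=2 (RAW on I2.r3 (WB@9)) EX@10 MEM@11 WB@12
I4 mul r5 <- r1,r2: IF@7 ID@10 stall=0 (-) EX@11 MEM@12 WB@13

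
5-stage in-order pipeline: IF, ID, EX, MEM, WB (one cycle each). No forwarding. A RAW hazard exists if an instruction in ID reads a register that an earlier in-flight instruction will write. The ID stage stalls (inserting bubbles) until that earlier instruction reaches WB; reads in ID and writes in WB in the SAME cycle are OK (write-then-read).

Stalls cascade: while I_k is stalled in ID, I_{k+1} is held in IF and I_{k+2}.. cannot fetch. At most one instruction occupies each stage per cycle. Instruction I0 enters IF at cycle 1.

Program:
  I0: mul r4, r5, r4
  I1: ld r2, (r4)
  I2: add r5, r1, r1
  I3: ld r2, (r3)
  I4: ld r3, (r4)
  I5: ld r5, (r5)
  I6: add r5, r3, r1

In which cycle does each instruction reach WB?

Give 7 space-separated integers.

I0 mul r4 <- r5,r4: IF@1 ID@2 stall=0 (-) EX@3 MEM@4 WB@5
I1 ld r2 <- r4: IF@2 ID@3 stall=2 (RAW on I0.r4 (WB@5)) EX@6 MEM@7 WB@8
I2 add r5 <- r1,r1: IF@3 ID@6 stall=0 (-) EX@7 MEM@8 WB@9
I3 ld r2 <- r3: IF@6 ID@7 stall=0 (-) EX@8 MEM@9 WB@10
I4 ld r3 <- r4: IF@7 ID@8 stall=0 (-) EX@9 MEM@10 WB@11
I5 ld r5 <- r5: IF@8 ID@9 stall=0 (-) EX@10 MEM@11 WB@12
I6 add r5 <- r3,r1: IF@9 ID@10 stall=1 (RAW on I4.r3 (WB@11)) EX@12 MEM@13 WB@14

Answer: 5 8 9 10 11 12 14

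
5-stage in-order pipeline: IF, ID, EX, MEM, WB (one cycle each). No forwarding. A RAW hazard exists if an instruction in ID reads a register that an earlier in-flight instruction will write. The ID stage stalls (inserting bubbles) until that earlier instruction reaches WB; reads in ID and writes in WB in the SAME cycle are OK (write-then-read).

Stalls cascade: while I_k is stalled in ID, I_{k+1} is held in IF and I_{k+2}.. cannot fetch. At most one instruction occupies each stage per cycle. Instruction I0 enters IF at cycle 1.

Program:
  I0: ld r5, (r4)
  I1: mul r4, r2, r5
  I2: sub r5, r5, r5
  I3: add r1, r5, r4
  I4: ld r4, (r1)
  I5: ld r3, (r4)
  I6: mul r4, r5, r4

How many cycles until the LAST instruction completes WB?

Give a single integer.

I0 ld r5 <- r4: IF@1 ID@2 stall=0 (-) EX@3 MEM@4 WB@5
I1 mul r4 <- r2,r5: IF@2 ID@3 stall=2 (RAW on I0.r5 (WB@5)) EX@6 MEM@7 WB@8
I2 sub r5 <- r5,r5: IF@3 ID@6 stall=0 (-) EX@7 MEM@8 WB@9
I3 add r1 <- r5,r4: IF@6 ID@7 stall=2 (RAW on I2.r5 (WB@9)) EX@10 MEM@11 WB@12
I4 ld r4 <- r1: IF@7 ID@10 stall=2 (RAW on I3.r1 (WB@12)) EX@13 MEM@14 WB@15
I5 ld r3 <- r4: IF@10 ID@13 stall=2 (RAW on I4.r4 (WB@15)) EX@16 MEM@17 WB@18
I6 mul r4 <- r5,r4: IF@13 ID@16 stall=0 (-) EX@17 MEM@18 WB@19

Answer: 19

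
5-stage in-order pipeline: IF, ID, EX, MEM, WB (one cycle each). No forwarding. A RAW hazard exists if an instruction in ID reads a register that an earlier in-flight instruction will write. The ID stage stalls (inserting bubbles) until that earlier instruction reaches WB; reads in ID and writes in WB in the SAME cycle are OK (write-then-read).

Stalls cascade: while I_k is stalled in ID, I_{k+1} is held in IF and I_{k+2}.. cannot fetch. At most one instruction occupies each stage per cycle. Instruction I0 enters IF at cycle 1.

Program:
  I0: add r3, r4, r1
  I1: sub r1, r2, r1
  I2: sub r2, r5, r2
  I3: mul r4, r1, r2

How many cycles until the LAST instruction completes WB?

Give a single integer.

I0 add r3 <- r4,r1: IF@1 ID@2 stall=0 (-) EX@3 MEM@4 WB@5
I1 sub r1 <- r2,r1: IF@2 ID@3 stall=0 (-) EX@4 MEM@5 WB@6
I2 sub r2 <- r5,r2: IF@3 ID@4 stall=0 (-) EX@5 MEM@6 WB@7
I3 mul r4 <- r1,r2: IF@4 ID@5 stall=2 (RAW on I2.r2 (WB@7)) EX@8 MEM@9 WB@10

Answer: 10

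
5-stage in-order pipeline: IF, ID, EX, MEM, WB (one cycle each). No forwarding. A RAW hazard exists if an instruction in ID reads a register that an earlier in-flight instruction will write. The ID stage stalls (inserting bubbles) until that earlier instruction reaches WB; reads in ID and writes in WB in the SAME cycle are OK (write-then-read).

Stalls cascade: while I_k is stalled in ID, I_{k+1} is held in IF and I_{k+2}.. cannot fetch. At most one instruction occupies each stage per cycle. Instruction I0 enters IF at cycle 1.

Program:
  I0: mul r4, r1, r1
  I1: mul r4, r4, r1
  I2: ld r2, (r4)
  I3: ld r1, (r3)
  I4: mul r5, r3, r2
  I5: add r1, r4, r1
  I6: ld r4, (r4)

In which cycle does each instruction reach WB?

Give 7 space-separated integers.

Answer: 5 8 11 12 14 15 16

Derivation:
I0 mul r4 <- r1,r1: IF@1 ID@2 stall=0 (-) EX@3 MEM@4 WB@5
I1 mul r4 <- r4,r1: IF@2 ID@3 stall=2 (RAW on I0.r4 (WB@5)) EX@6 MEM@7 WB@8
I2 ld r2 <- r4: IF@3 ID@6 stall=2 (RAW on I1.r4 (WB@8)) EX@9 MEM@10 WB@11
I3 ld r1 <- r3: IF@6 ID@9 stall=0 (-) EX@10 MEM@11 WB@12
I4 mul r5 <- r3,r2: IF@9 ID@10 stall=1 (RAW on I2.r2 (WB@11)) EX@12 MEM@13 WB@14
I5 add r1 <- r4,r1: IF@10 ID@12 stall=0 (-) EX@13 MEM@14 WB@15
I6 ld r4 <- r4: IF@12 ID@13 stall=0 (-) EX@14 MEM@15 WB@16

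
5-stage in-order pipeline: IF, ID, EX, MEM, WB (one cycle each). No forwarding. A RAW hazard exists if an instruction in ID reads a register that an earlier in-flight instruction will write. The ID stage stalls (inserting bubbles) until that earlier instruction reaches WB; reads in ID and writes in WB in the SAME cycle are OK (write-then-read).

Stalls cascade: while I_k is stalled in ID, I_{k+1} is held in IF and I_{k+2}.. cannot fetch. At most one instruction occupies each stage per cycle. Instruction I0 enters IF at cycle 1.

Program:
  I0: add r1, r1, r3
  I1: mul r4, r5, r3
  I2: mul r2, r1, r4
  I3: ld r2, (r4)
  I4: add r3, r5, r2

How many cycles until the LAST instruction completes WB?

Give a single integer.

I0 add r1 <- r1,r3: IF@1 ID@2 stall=0 (-) EX@3 MEM@4 WB@5
I1 mul r4 <- r5,r3: IF@2 ID@3 stall=0 (-) EX@4 MEM@5 WB@6
I2 mul r2 <- r1,r4: IF@3 ID@4 stall=2 (RAW on I1.r4 (WB@6)) EX@7 MEM@8 WB@9
I3 ld r2 <- r4: IF@4 ID@7 stall=0 (-) EX@8 MEM@9 WB@10
I4 add r3 <- r5,r2: IF@7 ID@8 stall=2 (RAW on I3.r2 (WB@10)) EX@11 MEM@12 WB@13

Answer: 13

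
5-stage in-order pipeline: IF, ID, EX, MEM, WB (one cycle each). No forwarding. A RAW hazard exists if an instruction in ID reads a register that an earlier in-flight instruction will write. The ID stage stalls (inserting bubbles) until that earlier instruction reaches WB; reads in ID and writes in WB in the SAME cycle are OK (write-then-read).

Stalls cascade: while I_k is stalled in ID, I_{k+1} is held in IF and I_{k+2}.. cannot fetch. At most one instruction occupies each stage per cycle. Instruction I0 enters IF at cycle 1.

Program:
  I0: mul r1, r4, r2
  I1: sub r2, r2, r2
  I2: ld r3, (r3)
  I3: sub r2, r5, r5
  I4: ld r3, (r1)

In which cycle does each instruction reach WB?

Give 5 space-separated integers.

I0 mul r1 <- r4,r2: IF@1 ID@2 stall=0 (-) EX@3 MEM@4 WB@5
I1 sub r2 <- r2,r2: IF@2 ID@3 stall=0 (-) EX@4 MEM@5 WB@6
I2 ld r3 <- r3: IF@3 ID@4 stall=0 (-) EX@5 MEM@6 WB@7
I3 sub r2 <- r5,r5: IF@4 ID@5 stall=0 (-) EX@6 MEM@7 WB@8
I4 ld r3 <- r1: IF@5 ID@6 stall=0 (-) EX@7 MEM@8 WB@9

Answer: 5 6 7 8 9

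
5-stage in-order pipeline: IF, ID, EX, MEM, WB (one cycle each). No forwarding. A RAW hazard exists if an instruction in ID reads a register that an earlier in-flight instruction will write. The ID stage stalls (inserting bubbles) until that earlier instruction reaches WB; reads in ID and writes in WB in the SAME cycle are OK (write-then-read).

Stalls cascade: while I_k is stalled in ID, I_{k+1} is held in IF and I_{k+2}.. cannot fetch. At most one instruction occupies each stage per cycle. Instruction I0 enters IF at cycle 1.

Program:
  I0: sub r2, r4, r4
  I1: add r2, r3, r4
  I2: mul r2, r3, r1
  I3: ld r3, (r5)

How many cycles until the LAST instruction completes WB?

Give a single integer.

Answer: 8

Derivation:
I0 sub r2 <- r4,r4: IF@1 ID@2 stall=0 (-) EX@3 MEM@4 WB@5
I1 add r2 <- r3,r4: IF@2 ID@3 stall=0 (-) EX@4 MEM@5 WB@6
I2 mul r2 <- r3,r1: IF@3 ID@4 stall=0 (-) EX@5 MEM@6 WB@7
I3 ld r3 <- r5: IF@4 ID@5 stall=0 (-) EX@6 MEM@7 WB@8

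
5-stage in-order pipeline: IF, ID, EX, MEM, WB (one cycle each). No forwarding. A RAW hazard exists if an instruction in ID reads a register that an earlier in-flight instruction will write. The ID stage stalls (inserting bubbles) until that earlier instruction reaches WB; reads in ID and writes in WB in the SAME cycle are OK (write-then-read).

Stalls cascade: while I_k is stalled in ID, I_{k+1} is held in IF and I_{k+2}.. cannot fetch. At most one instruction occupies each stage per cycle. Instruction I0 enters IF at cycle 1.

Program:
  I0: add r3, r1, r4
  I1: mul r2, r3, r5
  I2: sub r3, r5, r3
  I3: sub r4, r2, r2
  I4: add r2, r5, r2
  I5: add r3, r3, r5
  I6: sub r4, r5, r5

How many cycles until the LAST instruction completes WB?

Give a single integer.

I0 add r3 <- r1,r4: IF@1 ID@2 stall=0 (-) EX@3 MEM@4 WB@5
I1 mul r2 <- r3,r5: IF@2 ID@3 stall=2 (RAW on I0.r3 (WB@5)) EX@6 MEM@7 WB@8
I2 sub r3 <- r5,r3: IF@3 ID@6 stall=0 (-) EX@7 MEM@8 WB@9
I3 sub r4 <- r2,r2: IF@6 ID@7 stall=1 (RAW on I1.r2 (WB@8)) EX@9 MEM@10 WB@11
I4 add r2 <- r5,r2: IF@7 ID@9 stall=0 (-) EX@10 MEM@11 WB@12
I5 add r3 <- r3,r5: IF@9 ID@10 stall=0 (-) EX@11 MEM@12 WB@13
I6 sub r4 <- r5,r5: IF@10 ID@11 stall=0 (-) EX@12 MEM@13 WB@14

Answer: 14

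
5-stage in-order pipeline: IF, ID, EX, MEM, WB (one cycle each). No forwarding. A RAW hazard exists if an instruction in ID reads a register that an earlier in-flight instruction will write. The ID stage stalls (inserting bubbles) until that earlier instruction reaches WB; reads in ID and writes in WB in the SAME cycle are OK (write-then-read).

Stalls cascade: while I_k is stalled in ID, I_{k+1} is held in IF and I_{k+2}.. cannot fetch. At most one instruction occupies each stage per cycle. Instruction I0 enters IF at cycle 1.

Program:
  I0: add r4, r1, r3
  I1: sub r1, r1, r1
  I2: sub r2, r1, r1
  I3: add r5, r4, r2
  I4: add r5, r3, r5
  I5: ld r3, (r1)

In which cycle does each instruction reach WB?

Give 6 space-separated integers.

Answer: 5 6 9 12 15 16

Derivation:
I0 add r4 <- r1,r3: IF@1 ID@2 stall=0 (-) EX@3 MEM@4 WB@5
I1 sub r1 <- r1,r1: IF@2 ID@3 stall=0 (-) EX@4 MEM@5 WB@6
I2 sub r2 <- r1,r1: IF@3 ID@4 stall=2 (RAW on I1.r1 (WB@6)) EX@7 MEM@8 WB@9
I3 add r5 <- r4,r2: IF@4 ID@7 stall=2 (RAW on I2.r2 (WB@9)) EX@10 MEM@11 WB@12
I4 add r5 <- r3,r5: IF@7 ID@10 stall=2 (RAW on I3.r5 (WB@12)) EX@13 MEM@14 WB@15
I5 ld r3 <- r1: IF@10 ID@13 stall=0 (-) EX@14 MEM@15 WB@16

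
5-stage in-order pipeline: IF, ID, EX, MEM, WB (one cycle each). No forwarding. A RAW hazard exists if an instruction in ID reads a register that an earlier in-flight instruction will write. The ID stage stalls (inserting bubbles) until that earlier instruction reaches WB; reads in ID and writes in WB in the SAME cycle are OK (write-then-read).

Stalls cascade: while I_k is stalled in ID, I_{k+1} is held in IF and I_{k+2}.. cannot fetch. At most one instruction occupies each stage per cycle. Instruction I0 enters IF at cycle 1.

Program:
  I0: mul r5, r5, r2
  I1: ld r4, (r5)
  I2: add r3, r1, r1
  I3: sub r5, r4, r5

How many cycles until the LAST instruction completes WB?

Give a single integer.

Answer: 11

Derivation:
I0 mul r5 <- r5,r2: IF@1 ID@2 stall=0 (-) EX@3 MEM@4 WB@5
I1 ld r4 <- r5: IF@2 ID@3 stall=2 (RAW on I0.r5 (WB@5)) EX@6 MEM@7 WB@8
I2 add r3 <- r1,r1: IF@3 ID@6 stall=0 (-) EX@7 MEM@8 WB@9
I3 sub r5 <- r4,r5: IF@6 ID@7 stall=1 (RAW on I1.r4 (WB@8)) EX@9 MEM@10 WB@11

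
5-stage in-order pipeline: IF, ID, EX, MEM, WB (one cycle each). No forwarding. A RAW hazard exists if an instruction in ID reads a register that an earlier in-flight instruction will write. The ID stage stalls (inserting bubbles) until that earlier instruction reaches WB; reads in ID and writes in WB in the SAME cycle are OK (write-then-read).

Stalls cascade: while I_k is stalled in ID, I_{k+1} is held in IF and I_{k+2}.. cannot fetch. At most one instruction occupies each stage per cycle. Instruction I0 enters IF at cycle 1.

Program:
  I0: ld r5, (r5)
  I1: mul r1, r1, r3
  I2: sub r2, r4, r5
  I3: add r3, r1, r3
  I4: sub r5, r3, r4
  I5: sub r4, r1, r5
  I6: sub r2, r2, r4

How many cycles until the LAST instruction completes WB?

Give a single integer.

Answer: 18

Derivation:
I0 ld r5 <- r5: IF@1 ID@2 stall=0 (-) EX@3 MEM@4 WB@5
I1 mul r1 <- r1,r3: IF@2 ID@3 stall=0 (-) EX@4 MEM@5 WB@6
I2 sub r2 <- r4,r5: IF@3 ID@4 stall=1 (RAW on I0.r5 (WB@5)) EX@6 MEM@7 WB@8
I3 add r3 <- r1,r3: IF@4 ID@6 stall=0 (-) EX@7 MEM@8 WB@9
I4 sub r5 <- r3,r4: IF@6 ID@7 stall=2 (RAW on I3.r3 (WB@9)) EX@10 MEM@11 WB@12
I5 sub r4 <- r1,r5: IF@7 ID@10 stall=2 (RAW on I4.r5 (WB@12)) EX@13 MEM@14 WB@15
I6 sub r2 <- r2,r4: IF@10 ID@13 stall=2 (RAW on I5.r4 (WB@15)) EX@16 MEM@17 WB@18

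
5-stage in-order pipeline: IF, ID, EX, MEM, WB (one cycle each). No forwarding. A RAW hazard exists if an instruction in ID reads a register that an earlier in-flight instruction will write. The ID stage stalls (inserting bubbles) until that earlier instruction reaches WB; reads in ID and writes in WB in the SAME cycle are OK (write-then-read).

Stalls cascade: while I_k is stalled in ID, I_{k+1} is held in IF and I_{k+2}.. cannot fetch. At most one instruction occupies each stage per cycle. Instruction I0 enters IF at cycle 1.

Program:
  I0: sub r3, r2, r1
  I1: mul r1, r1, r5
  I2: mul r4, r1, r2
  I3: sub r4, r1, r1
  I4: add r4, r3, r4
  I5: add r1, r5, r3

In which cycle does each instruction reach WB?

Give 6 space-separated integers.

Answer: 5 6 9 10 13 14

Derivation:
I0 sub r3 <- r2,r1: IF@1 ID@2 stall=0 (-) EX@3 MEM@4 WB@5
I1 mul r1 <- r1,r5: IF@2 ID@3 stall=0 (-) EX@4 MEM@5 WB@6
I2 mul r4 <- r1,r2: IF@3 ID@4 stall=2 (RAW on I1.r1 (WB@6)) EX@7 MEM@8 WB@9
I3 sub r4 <- r1,r1: IF@4 ID@7 stall=0 (-) EX@8 MEM@9 WB@10
I4 add r4 <- r3,r4: IF@7 ID@8 stall=2 (RAW on I3.r4 (WB@10)) EX@11 MEM@12 WB@13
I5 add r1 <- r5,r3: IF@8 ID@11 stall=0 (-) EX@12 MEM@13 WB@14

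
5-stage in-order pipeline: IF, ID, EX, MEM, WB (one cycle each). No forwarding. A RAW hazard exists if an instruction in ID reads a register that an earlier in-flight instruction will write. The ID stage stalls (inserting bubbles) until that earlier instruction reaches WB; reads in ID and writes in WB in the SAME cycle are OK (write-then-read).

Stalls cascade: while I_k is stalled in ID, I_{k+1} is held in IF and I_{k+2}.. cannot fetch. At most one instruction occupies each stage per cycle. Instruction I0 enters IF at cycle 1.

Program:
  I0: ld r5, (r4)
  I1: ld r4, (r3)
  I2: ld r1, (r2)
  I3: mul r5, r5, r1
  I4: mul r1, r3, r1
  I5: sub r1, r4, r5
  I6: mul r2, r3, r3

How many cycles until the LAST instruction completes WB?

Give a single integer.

Answer: 14

Derivation:
I0 ld r5 <- r4: IF@1 ID@2 stall=0 (-) EX@3 MEM@4 WB@5
I1 ld r4 <- r3: IF@2 ID@3 stall=0 (-) EX@4 MEM@5 WB@6
I2 ld r1 <- r2: IF@3 ID@4 stall=0 (-) EX@5 MEM@6 WB@7
I3 mul r5 <- r5,r1: IF@4 ID@5 stall=2 (RAW on I2.r1 (WB@7)) EX@8 MEM@9 WB@10
I4 mul r1 <- r3,r1: IF@5 ID@8 stall=0 (-) EX@9 MEM@10 WB@11
I5 sub r1 <- r4,r5: IF@8 ID@9 stall=1 (RAW on I3.r5 (WB@10)) EX@11 MEM@12 WB@13
I6 mul r2 <- r3,r3: IF@9 ID@11 stall=0 (-) EX@12 MEM@13 WB@14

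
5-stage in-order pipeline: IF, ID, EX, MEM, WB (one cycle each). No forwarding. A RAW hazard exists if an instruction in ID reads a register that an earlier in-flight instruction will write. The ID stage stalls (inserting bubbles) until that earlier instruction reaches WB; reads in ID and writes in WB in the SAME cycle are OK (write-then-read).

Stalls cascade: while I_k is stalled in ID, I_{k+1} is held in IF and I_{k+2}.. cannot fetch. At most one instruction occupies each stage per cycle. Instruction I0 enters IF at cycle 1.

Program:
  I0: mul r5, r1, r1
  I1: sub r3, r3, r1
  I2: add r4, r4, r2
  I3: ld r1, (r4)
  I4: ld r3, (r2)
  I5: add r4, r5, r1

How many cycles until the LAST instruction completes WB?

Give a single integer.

I0 mul r5 <- r1,r1: IF@1 ID@2 stall=0 (-) EX@3 MEM@4 WB@5
I1 sub r3 <- r3,r1: IF@2 ID@3 stall=0 (-) EX@4 MEM@5 WB@6
I2 add r4 <- r4,r2: IF@3 ID@4 stall=0 (-) EX@5 MEM@6 WB@7
I3 ld r1 <- r4: IF@4 ID@5 stall=2 (RAW on I2.r4 (WB@7)) EX@8 MEM@9 WB@10
I4 ld r3 <- r2: IF@5 ID@8 stall=0 (-) EX@9 MEM@10 WB@11
I5 add r4 <- r5,r1: IF@8 ID@9 stall=1 (RAW on I3.r1 (WB@10)) EX@11 MEM@12 WB@13

Answer: 13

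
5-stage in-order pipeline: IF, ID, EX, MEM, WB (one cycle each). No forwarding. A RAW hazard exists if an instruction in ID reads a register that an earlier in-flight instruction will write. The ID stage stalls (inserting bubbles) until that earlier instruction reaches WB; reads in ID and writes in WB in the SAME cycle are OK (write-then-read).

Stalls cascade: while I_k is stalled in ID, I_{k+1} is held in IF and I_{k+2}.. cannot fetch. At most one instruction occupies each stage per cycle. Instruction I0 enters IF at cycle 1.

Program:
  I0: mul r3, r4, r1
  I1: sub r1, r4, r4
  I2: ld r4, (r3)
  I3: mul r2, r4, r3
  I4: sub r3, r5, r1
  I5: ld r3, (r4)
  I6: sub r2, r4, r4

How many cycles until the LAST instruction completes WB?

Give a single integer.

Answer: 14

Derivation:
I0 mul r3 <- r4,r1: IF@1 ID@2 stall=0 (-) EX@3 MEM@4 WB@5
I1 sub r1 <- r4,r4: IF@2 ID@3 stall=0 (-) EX@4 MEM@5 WB@6
I2 ld r4 <- r3: IF@3 ID@4 stall=1 (RAW on I0.r3 (WB@5)) EX@6 MEM@7 WB@8
I3 mul r2 <- r4,r3: IF@4 ID@6 stall=2 (RAW on I2.r4 (WB@8)) EX@9 MEM@10 WB@11
I4 sub r3 <- r5,r1: IF@6 ID@9 stall=0 (-) EX@10 MEM@11 WB@12
I5 ld r3 <- r4: IF@9 ID@10 stall=0 (-) EX@11 MEM@12 WB@13
I6 sub r2 <- r4,r4: IF@10 ID@11 stall=0 (-) EX@12 MEM@13 WB@14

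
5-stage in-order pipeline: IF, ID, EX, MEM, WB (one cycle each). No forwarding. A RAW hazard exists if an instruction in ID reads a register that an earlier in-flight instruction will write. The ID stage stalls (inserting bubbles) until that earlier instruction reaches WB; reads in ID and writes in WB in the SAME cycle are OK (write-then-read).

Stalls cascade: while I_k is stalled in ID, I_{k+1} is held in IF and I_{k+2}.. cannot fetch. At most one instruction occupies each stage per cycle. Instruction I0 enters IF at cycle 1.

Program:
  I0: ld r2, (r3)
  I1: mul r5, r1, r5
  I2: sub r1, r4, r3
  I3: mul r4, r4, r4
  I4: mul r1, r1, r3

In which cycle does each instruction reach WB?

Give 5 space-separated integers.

Answer: 5 6 7 8 10

Derivation:
I0 ld r2 <- r3: IF@1 ID@2 stall=0 (-) EX@3 MEM@4 WB@5
I1 mul r5 <- r1,r5: IF@2 ID@3 stall=0 (-) EX@4 MEM@5 WB@6
I2 sub r1 <- r4,r3: IF@3 ID@4 stall=0 (-) EX@5 MEM@6 WB@7
I3 mul r4 <- r4,r4: IF@4 ID@5 stall=0 (-) EX@6 MEM@7 WB@8
I4 mul r1 <- r1,r3: IF@5 ID@6 stall=1 (RAW on I2.r1 (WB@7)) EX@8 MEM@9 WB@10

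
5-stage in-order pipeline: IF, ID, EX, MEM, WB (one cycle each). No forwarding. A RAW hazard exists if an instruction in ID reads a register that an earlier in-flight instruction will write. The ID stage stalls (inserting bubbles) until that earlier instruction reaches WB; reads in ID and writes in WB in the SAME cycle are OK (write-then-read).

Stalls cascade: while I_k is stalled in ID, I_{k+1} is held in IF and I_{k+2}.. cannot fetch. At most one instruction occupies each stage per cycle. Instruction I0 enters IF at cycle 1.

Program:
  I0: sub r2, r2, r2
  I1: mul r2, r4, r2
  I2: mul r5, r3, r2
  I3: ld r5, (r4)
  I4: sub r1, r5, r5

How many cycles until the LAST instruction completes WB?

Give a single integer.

Answer: 15

Derivation:
I0 sub r2 <- r2,r2: IF@1 ID@2 stall=0 (-) EX@3 MEM@4 WB@5
I1 mul r2 <- r4,r2: IF@2 ID@3 stall=2 (RAW on I0.r2 (WB@5)) EX@6 MEM@7 WB@8
I2 mul r5 <- r3,r2: IF@3 ID@6 stall=2 (RAW on I1.r2 (WB@8)) EX@9 MEM@10 WB@11
I3 ld r5 <- r4: IF@6 ID@9 stall=0 (-) EX@10 MEM@11 WB@12
I4 sub r1 <- r5,r5: IF@9 ID@10 stall=2 (RAW on I3.r5 (WB@12)) EX@13 MEM@14 WB@15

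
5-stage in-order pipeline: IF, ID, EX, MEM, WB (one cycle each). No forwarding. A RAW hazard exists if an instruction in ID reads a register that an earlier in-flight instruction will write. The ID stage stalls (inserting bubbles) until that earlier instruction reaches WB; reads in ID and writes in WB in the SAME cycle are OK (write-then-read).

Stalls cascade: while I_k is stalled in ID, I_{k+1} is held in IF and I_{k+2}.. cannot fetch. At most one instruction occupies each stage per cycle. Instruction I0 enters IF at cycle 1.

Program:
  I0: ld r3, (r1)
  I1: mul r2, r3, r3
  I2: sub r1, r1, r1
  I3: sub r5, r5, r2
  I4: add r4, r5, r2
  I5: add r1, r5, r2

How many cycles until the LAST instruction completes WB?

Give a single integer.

Answer: 15

Derivation:
I0 ld r3 <- r1: IF@1 ID@2 stall=0 (-) EX@3 MEM@4 WB@5
I1 mul r2 <- r3,r3: IF@2 ID@3 stall=2 (RAW on I0.r3 (WB@5)) EX@6 MEM@7 WB@8
I2 sub r1 <- r1,r1: IF@3 ID@6 stall=0 (-) EX@7 MEM@8 WB@9
I3 sub r5 <- r5,r2: IF@6 ID@7 stall=1 (RAW on I1.r2 (WB@8)) EX@9 MEM@10 WB@11
I4 add r4 <- r5,r2: IF@7 ID@9 stall=2 (RAW on I3.r5 (WB@11)) EX@12 MEM@13 WB@14
I5 add r1 <- r5,r2: IF@9 ID@12 stall=0 (-) EX@13 MEM@14 WB@15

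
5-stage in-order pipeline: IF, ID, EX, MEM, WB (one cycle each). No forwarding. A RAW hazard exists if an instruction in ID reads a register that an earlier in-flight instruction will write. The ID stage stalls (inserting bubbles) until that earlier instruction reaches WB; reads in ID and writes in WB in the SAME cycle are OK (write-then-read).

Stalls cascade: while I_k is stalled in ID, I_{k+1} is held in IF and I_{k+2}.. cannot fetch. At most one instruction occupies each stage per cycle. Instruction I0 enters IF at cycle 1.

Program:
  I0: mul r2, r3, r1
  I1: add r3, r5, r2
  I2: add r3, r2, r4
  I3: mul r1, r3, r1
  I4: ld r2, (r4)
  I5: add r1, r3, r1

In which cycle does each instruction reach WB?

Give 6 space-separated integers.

Answer: 5 8 9 12 13 15

Derivation:
I0 mul r2 <- r3,r1: IF@1 ID@2 stall=0 (-) EX@3 MEM@4 WB@5
I1 add r3 <- r5,r2: IF@2 ID@3 stall=2 (RAW on I0.r2 (WB@5)) EX@6 MEM@7 WB@8
I2 add r3 <- r2,r4: IF@3 ID@6 stall=0 (-) EX@7 MEM@8 WB@9
I3 mul r1 <- r3,r1: IF@6 ID@7 stall=2 (RAW on I2.r3 (WB@9)) EX@10 MEM@11 WB@12
I4 ld r2 <- r4: IF@7 ID@10 stall=0 (-) EX@11 MEM@12 WB@13
I5 add r1 <- r3,r1: IF@10 ID@11 stall=1 (RAW on I3.r1 (WB@12)) EX@13 MEM@14 WB@15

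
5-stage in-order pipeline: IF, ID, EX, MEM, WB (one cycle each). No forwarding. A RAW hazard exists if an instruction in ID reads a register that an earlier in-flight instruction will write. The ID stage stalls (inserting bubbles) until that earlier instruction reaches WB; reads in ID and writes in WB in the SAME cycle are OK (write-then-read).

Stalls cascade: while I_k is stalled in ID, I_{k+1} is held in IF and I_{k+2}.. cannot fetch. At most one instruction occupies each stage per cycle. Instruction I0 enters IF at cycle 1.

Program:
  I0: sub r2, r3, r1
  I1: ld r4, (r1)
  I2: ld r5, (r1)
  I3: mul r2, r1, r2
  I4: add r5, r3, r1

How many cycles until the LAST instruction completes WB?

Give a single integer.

I0 sub r2 <- r3,r1: IF@1 ID@2 stall=0 (-) EX@3 MEM@4 WB@5
I1 ld r4 <- r1: IF@2 ID@3 stall=0 (-) EX@4 MEM@5 WB@6
I2 ld r5 <- r1: IF@3 ID@4 stall=0 (-) EX@5 MEM@6 WB@7
I3 mul r2 <- r1,r2: IF@4 ID@5 stall=0 (-) EX@6 MEM@7 WB@8
I4 add r5 <- r3,r1: IF@5 ID@6 stall=0 (-) EX@7 MEM@8 WB@9

Answer: 9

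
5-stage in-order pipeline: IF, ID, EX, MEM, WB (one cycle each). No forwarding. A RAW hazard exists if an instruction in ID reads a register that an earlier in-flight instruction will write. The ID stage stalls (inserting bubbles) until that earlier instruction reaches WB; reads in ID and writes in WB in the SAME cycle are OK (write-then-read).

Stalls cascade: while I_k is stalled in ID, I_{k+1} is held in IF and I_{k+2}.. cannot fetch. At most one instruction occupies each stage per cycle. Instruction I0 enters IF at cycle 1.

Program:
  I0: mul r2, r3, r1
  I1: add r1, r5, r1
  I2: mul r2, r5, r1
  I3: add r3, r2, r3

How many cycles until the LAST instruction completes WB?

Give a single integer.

I0 mul r2 <- r3,r1: IF@1 ID@2 stall=0 (-) EX@3 MEM@4 WB@5
I1 add r1 <- r5,r1: IF@2 ID@3 stall=0 (-) EX@4 MEM@5 WB@6
I2 mul r2 <- r5,r1: IF@3 ID@4 stall=2 (RAW on I1.r1 (WB@6)) EX@7 MEM@8 WB@9
I3 add r3 <- r2,r3: IF@4 ID@7 stall=2 (RAW on I2.r2 (WB@9)) EX@10 MEM@11 WB@12

Answer: 12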